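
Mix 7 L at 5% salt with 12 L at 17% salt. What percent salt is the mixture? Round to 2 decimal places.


Solute in mixture 1 = 5% of 7 L = 7*5/100 = 7/20 L
Solute in mixture 2 = 17% of 12 L = 12*17/100 = 51/25 L
Total solute = 7/20 + 51/25 = 239/100 L
Total volume = 7 + 12 = 19 L
Final concentration = 239/100/19 * 100 = 12.58%

12.58


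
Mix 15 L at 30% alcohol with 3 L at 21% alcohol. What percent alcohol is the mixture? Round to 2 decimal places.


Solute in mixture 1 = 30% of 15 L = 15*30/100 = 9/2 L
Solute in mixture 2 = 21% of 3 L = 3*21/100 = 63/100 L
Total solute = 9/2 + 63/100 = 513/100 L
Total volume = 15 + 3 = 18 L
Final concentration = 513/100/18 * 100 = 28.50%

28.50


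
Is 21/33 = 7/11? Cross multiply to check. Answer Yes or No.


Cross multiply to check 21/33 = 7/11
Left cross product: 21 * 11 = 231
Right cross product: 33 * 7 = 231
231 = 231
Equal, so proportions match => Yes

Yes


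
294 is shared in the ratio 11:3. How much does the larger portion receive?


Total parts = 11 + 3 = 14
Value per part = 294 / 14 = 21
First share = 11 * 21 = 231
Second share = 3 * 21 = 63
Larger share = 231

231


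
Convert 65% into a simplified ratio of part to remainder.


Part = 65%, Remainder = 35%
Ratio = 65:35
GCD(65, 35) = 5
Simplify: 13:7 = 13:7

13:7


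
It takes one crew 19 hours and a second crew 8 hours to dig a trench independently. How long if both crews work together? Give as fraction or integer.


Rate of A = 1/19 job per hour
Rate of B = 1/8 job per hour
Combined rate = 1/19 + 1/8
Find common denominator: (8 + 19)/(19*8) = 27/152
Combined rate = 27/152 job per hour
Time together = 1 / (27/152) = 152/27 hours

152/27


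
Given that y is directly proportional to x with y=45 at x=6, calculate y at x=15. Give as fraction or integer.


Direct proportion: y = kx
Find k: k = 45/6 = 15/2
Compute y at x=15: y = 15/2 * 15
y = 225/2

225/2


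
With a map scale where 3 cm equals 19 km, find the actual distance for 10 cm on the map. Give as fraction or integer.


Map scale: 3 cm = 19 km
Measured distance on map = 10 cm
Set up proportion: 10 * 19 / 3
= 190 / 3
= 190/3 km

190/3


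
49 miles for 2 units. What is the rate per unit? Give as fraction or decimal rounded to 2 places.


Total miles = 49
Number of units = 2
Unit rate = 49 / 2
= 24.50 miles per unit

24.50


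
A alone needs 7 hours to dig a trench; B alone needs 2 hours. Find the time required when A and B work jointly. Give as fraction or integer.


Rate of A = 1/7 job per hour
Rate of B = 1/2 job per hour
Combined rate = 1/7 + 1/2
Find common denominator: (2 + 7)/(7*2) = 9/14
Combined rate = 9/14 job per hour
Time together = 1 / (9/14) = 14/9 hours

14/9


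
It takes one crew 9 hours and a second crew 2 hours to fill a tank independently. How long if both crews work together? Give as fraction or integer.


Rate of A = 1/9 job per hour
Rate of B = 1/2 job per hour
Combined rate = 1/9 + 1/2
Find common denominator: (2 + 9)/(9*2) = 11/18
Combined rate = 11/18 job per hour
Time together = 1 / (11/18) = 18/11 hours

18/11


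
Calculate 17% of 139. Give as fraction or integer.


Compute 17% of 139
Convert percentage: 17% = 17/100
Multiply: 139 * 17/100
= 2363/100
= 2363/100

2363/100


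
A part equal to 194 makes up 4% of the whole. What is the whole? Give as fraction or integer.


Given: 194 is 4% of the whole
Set up: 194 = 4/100 * whole
whole = 194 * 100 / 4
whole = 19400 / 4
whole = 4850

4850


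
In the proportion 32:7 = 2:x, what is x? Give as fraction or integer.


Setting up: 32/7 = 2/x
Cross multiply: 32 * x = 7 * 2
32x = 14
x = 14/32
x = 7/16

7/16


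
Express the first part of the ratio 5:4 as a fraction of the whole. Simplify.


Total parts = 5 + 4 = 9
First part fraction = 5/9
Simplify: 5/9 = 5/9

5/9


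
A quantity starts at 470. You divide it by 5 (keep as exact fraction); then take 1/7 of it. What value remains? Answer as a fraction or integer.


Start with 470.
Step 1: Divide by 5: 470 / 5 = 94
Step 2: Take 1/7: 94 * 1/7 = 94/7
Final result = 94/7

94/7


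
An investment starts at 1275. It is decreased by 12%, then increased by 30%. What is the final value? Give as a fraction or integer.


Start: 1275
Step 1: decrease by 12% => multiply by 88/100
  1275 * 88/100 = 1122
Step 2: increase by 30% => multiply by 130/100
  1122 * 130/100 = 7293/5
Final value = 7293/5

7293/5


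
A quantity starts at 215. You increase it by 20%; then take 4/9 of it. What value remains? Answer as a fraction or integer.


Start with 215.
Step 1: Increase by 20%: 215 * 120/100 = 258
Step 2: Take 4/9: 258 * 4/9 = 344/3
Final result = 344/3

344/3


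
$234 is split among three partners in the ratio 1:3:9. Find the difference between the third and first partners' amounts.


Total parts = 1 + 3 + 9 = 13
Value per part = 234 / 13 = 18
Shares: 1*18=18, 3*18=54, 9*18=162
Third share = 162, first share = 18
Difference = |162 - 18| = 144

144


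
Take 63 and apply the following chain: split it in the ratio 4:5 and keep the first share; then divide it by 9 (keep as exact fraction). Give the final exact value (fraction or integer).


Start with 63.
Step 1: Split 4:5, first share = 63 * 4/9 = 28
Step 2: Divide by 9: 28 / 9 = 28/9
Final result = 28/9

28/9


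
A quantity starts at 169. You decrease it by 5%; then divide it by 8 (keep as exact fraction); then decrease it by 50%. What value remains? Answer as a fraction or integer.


Start with 169.
Step 1: Decrease by 5%: 169 * 95/100 = 3211/20
Step 2: Divide by 8: 3211/20 / 8 = 3211/160
Step 3: Decrease by 50%: 3211/160 * 50/100 = 3211/320
Final result = 3211/320

3211/320


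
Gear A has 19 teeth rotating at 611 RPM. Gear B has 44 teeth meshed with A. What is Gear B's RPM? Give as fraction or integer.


Gear ratio: teeth_A * RPM_A = teeth_B * RPM_B
19 * 611 = 44 * RPM_B
11609 = 44 * RPM_B
RPM_B = 11609 / 44
RPM_B = 11609/44

11609/44


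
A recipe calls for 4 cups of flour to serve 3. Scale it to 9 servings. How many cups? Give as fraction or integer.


Original: 4 cups for 3 servings
Target servings = 9
Scaling factor = 9/3
New amount = 4 * 9/3
= 36/3
= 12 cups

12


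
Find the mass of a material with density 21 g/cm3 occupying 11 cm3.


Using mass = density * volume
Density = 21 g/cm3
Volume = 11 cm3
Mass = 21 * 11
= 231 g

231


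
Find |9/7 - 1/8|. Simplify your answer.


Simplify: 9/7 = 9/7 and 1/8 = 1/8
Find common denominator: LCD = 56
Convert: 72/56 and 7/56
Difference = |72 - 7|/56 = 65/56
Simplified = 65/56

65/56


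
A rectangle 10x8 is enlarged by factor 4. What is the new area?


Original dimensions: 10 x 8
Enlargement factor = 4
New width = 10 * 4 = 40
New height = 8 * 4 = 32
New area = 40 * 32 = 1280

1280


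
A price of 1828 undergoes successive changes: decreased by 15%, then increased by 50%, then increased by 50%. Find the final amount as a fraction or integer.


Start: 1828
Step 1: decrease by 15% => multiply by 85/100
  1828 * 85/100 = 7769/5
Step 2: increase by 50% => multiply by 150/100
  7769/5 * 150/100 = 23307/10
Step 3: increase by 50% => multiply by 150/100
  23307/10 * 150/100 = 69921/20
Final value = 69921/20

69921/20


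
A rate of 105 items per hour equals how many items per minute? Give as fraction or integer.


Converting from per hour to per minute
Rate = 105 items per hour
Divide by 60: 105/60
= 7/4 items per minute

7/4


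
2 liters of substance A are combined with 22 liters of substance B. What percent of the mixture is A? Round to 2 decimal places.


Volume of A = 2 L
Volume of B = 22 L
Total volume = 2 + 22 = 24 L
Percentage of A = (2/24) * 100
= 8.33%

8.33


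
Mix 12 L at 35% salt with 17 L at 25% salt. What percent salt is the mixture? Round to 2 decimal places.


Solute in mixture 1 = 35% of 12 L = 12*35/100 = 21/5 L
Solute in mixture 2 = 25% of 17 L = 17*25/100 = 17/4 L
Total solute = 21/5 + 17/4 = 169/20 L
Total volume = 12 + 17 = 29 L
Final concentration = 169/20/29 * 100 = 29.14%

29.14


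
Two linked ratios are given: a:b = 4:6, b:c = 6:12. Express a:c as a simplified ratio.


Given a:b = 4:6 and b:c = 6:12
Make b consistent. Multiply first ratio by 6: a:b = 24:36
Multiply second ratio by 6: b:c = 36:72
Now b = 36 in both, so a:b:c = 24:36:72
Therefore a:c = 24:72
Simplify by GCD: a:c = 1:3

1:3


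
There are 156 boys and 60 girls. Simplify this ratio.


Find GCD(156, 60)
GCD = 12
Divide both by 12: 156/12 = 13, 60/12 = 5
Simplified ratio = 13:5

13:5


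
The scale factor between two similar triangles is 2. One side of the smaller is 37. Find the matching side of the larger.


Similar triangles have proportional sides
Scale factor = 2
Smaller side = 37
Corresponding larger side = 37 * 2
= 74

74


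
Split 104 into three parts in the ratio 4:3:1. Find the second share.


Ratio = 4:3:1
Total parts = 4 + 3 + 1 = 8
Value per part = 104 / 8 = 13
First share = 4 * 13 = 52
Middle share = 3 * 13 = 39
Third share = 1 * 13 = 13

39


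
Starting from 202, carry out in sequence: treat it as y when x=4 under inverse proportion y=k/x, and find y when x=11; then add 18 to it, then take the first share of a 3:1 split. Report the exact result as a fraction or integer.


Start with 202.
Step 1: Inverse prop: k = (202)*4; new y = k/11 = 202*4/11 = 808/11
Step 2: Add 18: 808/11+18=1006/11; split 3:1 first = 1006/11*3/4 = 1509/22
Final result = 1509/22

1509/22


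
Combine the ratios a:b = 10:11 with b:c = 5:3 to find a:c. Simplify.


Given a:b = 10:11 and b:c = 5:3
Make b consistent. Multiply first ratio by 5: a:b = 50:55
Multiply second ratio by 11: b:c = 55:33
Now b = 55 in both, so a:b:c = 50:55:33
Therefore a:c = 50:33
Simplify by GCD: a:c = 50:33

50:33


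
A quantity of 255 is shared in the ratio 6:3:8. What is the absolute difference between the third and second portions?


Total parts = 6 + 3 + 8 = 17
Value per part = 255 / 17 = 15
Shares: 6*15=90, 3*15=45, 8*15=120
Third share = 120, second share = 45
Difference = |120 - 45| = 75

75


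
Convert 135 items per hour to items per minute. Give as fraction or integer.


Converting from per hour to per minute
Rate = 135 items per hour
Divide by 60: 135/60
= 9/4 items per minute

9/4


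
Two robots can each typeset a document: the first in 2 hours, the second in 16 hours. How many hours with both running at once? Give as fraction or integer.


Rate of A = 1/2 job per hour
Rate of B = 1/16 job per hour
Combined rate = 1/2 + 1/16
Find common denominator: (16 + 2)/(2*16) = 18/32
Combined rate = 9/16 job per hour
Time together = 1 / (9/16) = 16/9 hours

16/9


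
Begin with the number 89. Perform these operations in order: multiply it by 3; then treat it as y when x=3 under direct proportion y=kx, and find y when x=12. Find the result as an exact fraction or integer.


Start with 89.
Step 1: Multiply by 3: 89 * 3 = 267
Step 2: Direct prop: k = (267)/3; new y = k*12 = 267*12/3 = 1068
Final result = 1068

1068


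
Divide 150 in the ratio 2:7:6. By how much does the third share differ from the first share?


Total parts = 2 + 7 + 6 = 15
Value per part = 150 / 15 = 10
Shares: 2*10=20, 7*10=70, 6*10=60
Third share = 60, first share = 20
Difference = |60 - 20| = 40

40


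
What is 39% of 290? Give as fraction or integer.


Compute 39% of 290
Convert percentage: 39% = 39/100
Multiply: 290 * 39/100
= 11310/100
= 1131/10

1131/10


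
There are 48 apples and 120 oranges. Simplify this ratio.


Find GCD(48, 120)
GCD = 24
Divide both by 24: 48/24 = 2, 120/24 = 5
Simplified ratio = 2:5

2:5


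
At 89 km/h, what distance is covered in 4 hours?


Using distance = speed * time
Speed = 89 km/h
Time = 4 hours
Distance = 89 * 4
= 356 km

356


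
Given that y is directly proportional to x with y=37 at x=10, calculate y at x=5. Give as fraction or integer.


Direct proportion: y = kx
Find k: k = 37/10 = 37/10
Compute y at x=5: y = 37/10 * 5
y = 37/2

37/2


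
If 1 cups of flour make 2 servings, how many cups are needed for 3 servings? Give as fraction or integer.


Original: 1 cups for 2 servings
Target servings = 3
Scaling factor = 3/2
New amount = 1 * 3/2
= 3/2
= 3/2 cups

3/2


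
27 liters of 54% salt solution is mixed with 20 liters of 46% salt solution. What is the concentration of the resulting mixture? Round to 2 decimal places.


Solute in mixture 1 = 54% of 27 L = 27*54/100 = 729/50 L
Solute in mixture 2 = 46% of 20 L = 20*46/100 = 46/5 L
Total solute = 729/50 + 46/5 = 1189/50 L
Total volume = 27 + 20 = 47 L
Final concentration = 1189/50/47 * 100 = 50.60%

50.60


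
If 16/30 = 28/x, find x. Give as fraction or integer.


Setting up: 16/30 = 28/x
Cross multiply: 16 * x = 30 * 28
16x = 840
x = 840/16
x = 105/2

105/2


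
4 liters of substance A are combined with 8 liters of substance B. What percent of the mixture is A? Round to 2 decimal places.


Volume of A = 4 L
Volume of B = 8 L
Total volume = 4 + 8 = 12 L
Percentage of A = (4/12) * 100
= 33.33%

33.33


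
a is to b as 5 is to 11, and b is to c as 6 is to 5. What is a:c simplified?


Given a:b = 5:11 and b:c = 6:5
Make b consistent. Multiply first ratio by 6: a:b = 30:66
Multiply second ratio by 11: b:c = 66:55
Now b = 66 in both, so a:b:c = 30:66:55
Therefore a:c = 30:55
Simplify by GCD: a:c = 6:11

6:11


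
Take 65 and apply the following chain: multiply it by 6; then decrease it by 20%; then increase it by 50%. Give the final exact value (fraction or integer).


Start with 65.
Step 1: Multiply by 6: 65 * 6 = 390
Step 2: Decrease by 20%: 390 * 80/100 = 312
Step 3: Increase by 50%: 312 * 150/100 = 468
Final result = 468

468


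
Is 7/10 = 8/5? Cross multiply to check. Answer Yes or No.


Cross multiply to check 7/10 = 8/5
Left cross product: 7 * 5 = 35
Right cross product: 10 * 8 = 80
35 != 80
Not equal, so proportions differ => No

No


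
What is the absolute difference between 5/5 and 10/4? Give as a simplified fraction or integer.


Simplify: 5/5 = 1 and 10/4 = 5/2
Find common denominator: LCD = 2
Convert: 2/2 and 5/2
Difference = |2 - 5|/2 = 3/2
Simplified = 3/2

3/2


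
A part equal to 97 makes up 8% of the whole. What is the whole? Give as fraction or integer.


Given: 97 is 8% of the whole
Set up: 97 = 8/100 * whole
whole = 97 * 100 / 8
whole = 9700 / 8
whole = 2425/2

2425/2


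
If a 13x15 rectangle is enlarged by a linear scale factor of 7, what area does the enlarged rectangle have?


Original dimensions: 13 x 15
Enlargement factor = 7
New width = 13 * 7 = 91
New height = 15 * 7 = 105
New area = 91 * 105 = 9555

9555


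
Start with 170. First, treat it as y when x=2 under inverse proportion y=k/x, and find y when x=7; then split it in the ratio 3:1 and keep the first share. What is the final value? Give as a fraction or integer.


Start with 170.
Step 1: Inverse prop: k = (170)*2; new y = k/7 = 170*2/7 = 340/7
Step 2: Split 3:1, first share = 340/7 * 3/4 = 255/7
Final result = 255/7

255/7


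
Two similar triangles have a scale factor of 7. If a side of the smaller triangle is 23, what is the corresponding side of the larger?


Similar triangles have proportional sides
Scale factor = 7
Smaller side = 23
Corresponding larger side = 23 * 7
= 161

161


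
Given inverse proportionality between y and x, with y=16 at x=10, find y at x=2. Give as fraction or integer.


Inverse proportion: y = k/x
Find k: k = 10 * 16 = 160
Compute y at x=2: y = 160/2
y = 80

80


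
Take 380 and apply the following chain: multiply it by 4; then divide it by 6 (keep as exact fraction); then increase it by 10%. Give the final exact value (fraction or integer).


Start with 380.
Step 1: Multiply by 4: 380 * 4 = 1520
Step 2: Divide by 6: 1520 / 6 = 760/3
Step 3: Increase by 10%: 760/3 * 110/100 = 836/3
Final result = 836/3

836/3


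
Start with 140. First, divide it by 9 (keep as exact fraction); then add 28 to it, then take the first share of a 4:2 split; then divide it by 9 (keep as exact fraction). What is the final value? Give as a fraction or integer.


Start with 140.
Step 1: Divide by 9: 140 / 9 = 140/9
Step 2: Add 28: 140/9+28=392/9; split 4:2 first = 392/9*4/6 = 784/27
Step 3: Divide by 9: 784/27 / 9 = 784/243
Final result = 784/243

784/243


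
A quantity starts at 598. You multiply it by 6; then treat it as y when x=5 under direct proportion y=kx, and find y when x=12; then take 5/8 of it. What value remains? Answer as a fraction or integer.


Start with 598.
Step 1: Multiply by 6: 598 * 6 = 3588
Step 2: Direct prop: k = (3588)/5; new y = k*12 = 3588*12/5 = 43056/5
Step 3: Take 5/8: 43056/5 * 5/8 = 5382
Final result = 5382

5382


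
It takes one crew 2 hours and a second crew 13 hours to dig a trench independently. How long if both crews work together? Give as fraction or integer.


Rate of A = 1/2 job per hour
Rate of B = 1/13 job per hour
Combined rate = 1/2 + 1/13
Find common denominator: (13 + 2)/(2*13) = 15/26
Combined rate = 15/26 job per hour
Time together = 1 / (15/26) = 26/15 hours

26/15


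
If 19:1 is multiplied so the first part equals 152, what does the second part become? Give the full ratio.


Original ratio: 19:1
First term target: 152
Scale factor = 152 / 19 = 8
Multiply second term: 1 * 8 = 8
Equivalent ratio = 152:8

152:8


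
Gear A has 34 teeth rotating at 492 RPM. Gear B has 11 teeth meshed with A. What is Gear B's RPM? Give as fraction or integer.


Gear ratio: teeth_A * RPM_A = teeth_B * RPM_B
34 * 492 = 11 * RPM_B
16728 = 11 * RPM_B
RPM_B = 16728 / 11
RPM_B = 16728/11

16728/11


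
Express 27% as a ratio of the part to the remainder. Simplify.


Part = 27%, Remainder = 73%
Ratio = 27:73
GCD(27, 73) = 1
Simplify: 27:73 = 27:73

27:73


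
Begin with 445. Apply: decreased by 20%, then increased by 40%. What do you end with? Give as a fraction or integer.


Start: 445
Step 1: decrease by 20% => multiply by 80/100
  445 * 80/100 = 356
Step 2: increase by 40% => multiply by 140/100
  356 * 140/100 = 2492/5
Final value = 2492/5

2492/5


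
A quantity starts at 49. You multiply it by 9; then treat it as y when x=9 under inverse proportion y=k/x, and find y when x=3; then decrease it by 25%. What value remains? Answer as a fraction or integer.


Start with 49.
Step 1: Multiply by 9: 49 * 9 = 441
Step 2: Inverse prop: k = (441)*9; new y = k/3 = 441*9/3 = 1323
Step 3: Decrease by 25%: 1323 * 75/100 = 3969/4
Final result = 3969/4

3969/4


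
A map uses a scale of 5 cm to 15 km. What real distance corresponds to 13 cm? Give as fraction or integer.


Map scale: 5 cm = 15 km
Measured distance on map = 13 cm
Set up proportion: 13 * 15 / 5
= 195 / 5
= 39 km

39


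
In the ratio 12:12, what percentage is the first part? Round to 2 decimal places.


Total parts = 12 + 12 = 24
First part fraction = 12/24
Percentage = (12/24) * 100
= 0.5 * 100
= 50.00%

50.00


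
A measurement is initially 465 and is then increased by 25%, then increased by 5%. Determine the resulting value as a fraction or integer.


Start: 465
Step 1: increase by 25% => multiply by 125/100
  465 * 125/100 = 2325/4
Step 2: increase by 5% => multiply by 105/100
  2325/4 * 105/100 = 9765/16
Final value = 9765/16

9765/16


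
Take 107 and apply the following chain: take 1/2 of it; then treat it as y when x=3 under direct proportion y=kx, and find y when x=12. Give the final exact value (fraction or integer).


Start with 107.
Step 1: Take 1/2: 107 * 1/2 = 107/2
Step 2: Direct prop: k = (107/2)/3; new y = k*12 = 107/2*12/3 = 214
Final result = 214

214


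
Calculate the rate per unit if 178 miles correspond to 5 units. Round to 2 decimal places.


Total miles = 178
Number of units = 5
Unit rate = 178 / 5
= 35.60 miles per unit

35.60


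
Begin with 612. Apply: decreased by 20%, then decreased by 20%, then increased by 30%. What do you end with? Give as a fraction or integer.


Start: 612
Step 1: decrease by 20% => multiply by 80/100
  612 * 80/100 = 2448/5
Step 2: decrease by 20% => multiply by 80/100
  2448/5 * 80/100 = 9792/25
Step 3: increase by 30% => multiply by 130/100
  9792/25 * 130/100 = 63648/125
Final value = 63648/125

63648/125


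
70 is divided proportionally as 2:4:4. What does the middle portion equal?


Ratio = 2:4:4
Total parts = 2 + 4 + 4 = 10
Value per part = 70 / 10 = 7
First share = 2 * 7 = 14
Middle share = 4 * 7 = 28
Third share = 4 * 7 = 28

28


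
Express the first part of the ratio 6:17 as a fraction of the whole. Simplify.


Total parts = 6 + 17 = 23
First part fraction = 6/23
Simplify: 6/23 = 6/23

6/23


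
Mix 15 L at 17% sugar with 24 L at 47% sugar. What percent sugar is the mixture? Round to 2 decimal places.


Solute in mixture 1 = 17% of 15 L = 15*17/100 = 51/20 L
Solute in mixture 2 = 47% of 24 L = 24*47/100 = 282/25 L
Total solute = 51/20 + 282/25 = 1383/100 L
Total volume = 15 + 24 = 39 L
Final concentration = 1383/100/39 * 100 = 35.46%

35.46


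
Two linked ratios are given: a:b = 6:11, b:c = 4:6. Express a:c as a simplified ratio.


Given a:b = 6:11 and b:c = 4:6
Make b consistent. Multiply first ratio by 4: a:b = 24:44
Multiply second ratio by 11: b:c = 44:66
Now b = 44 in both, so a:b:c = 24:44:66
Therefore a:c = 24:66
Simplify by GCD: a:c = 4:11

4:11


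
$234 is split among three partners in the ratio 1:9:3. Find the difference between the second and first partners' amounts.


Total parts = 1 + 9 + 3 = 13
Value per part = 234 / 13 = 18
Shares: 1*18=18, 9*18=162, 3*18=54
Second share = 162, first share = 18
Difference = |162 - 18| = 144

144


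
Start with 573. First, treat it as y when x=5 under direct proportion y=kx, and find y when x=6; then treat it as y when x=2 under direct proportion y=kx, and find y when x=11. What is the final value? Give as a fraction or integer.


Start with 573.
Step 1: Direct prop: k = (573)/5; new y = k*6 = 573*6/5 = 3438/5
Step 2: Direct prop: k = (3438/5)/2; new y = k*11 = 3438/5*11/2 = 18909/5
Final result = 18909/5

18909/5


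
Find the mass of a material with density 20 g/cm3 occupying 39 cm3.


Using mass = density * volume
Density = 20 g/cm3
Volume = 39 cm3
Mass = 20 * 39
= 780 g

780


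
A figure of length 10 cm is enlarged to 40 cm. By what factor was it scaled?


Original length = 10 cm
Scaled length = 40 cm
Scale factor = 40 / 10
= 4

4


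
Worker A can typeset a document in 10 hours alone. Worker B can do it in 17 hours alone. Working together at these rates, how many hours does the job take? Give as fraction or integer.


Rate of A = 1/10 job per hour
Rate of B = 1/17 job per hour
Combined rate = 1/10 + 1/17
Find common denominator: (17 + 10)/(10*17) = 27/170
Combined rate = 27/170 job per hour
Time together = 1 / (27/170) = 170/27 hours

170/27


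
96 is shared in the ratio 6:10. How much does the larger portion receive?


Total parts = 6 + 10 = 16
Value per part = 96 / 16 = 6
First share = 6 * 6 = 36
Second share = 10 * 6 = 60
Larger share = 60

60


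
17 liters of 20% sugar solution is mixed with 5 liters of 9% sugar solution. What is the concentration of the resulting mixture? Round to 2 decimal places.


Solute in mixture 1 = 20% of 17 L = 17*20/100 = 17/5 L
Solute in mixture 2 = 9% of 5 L = 5*9/100 = 9/20 L
Total solute = 17/5 + 9/20 = 77/20 L
Total volume = 17 + 5 = 22 L
Final concentration = 77/20/22 * 100 = 17.50%

17.50


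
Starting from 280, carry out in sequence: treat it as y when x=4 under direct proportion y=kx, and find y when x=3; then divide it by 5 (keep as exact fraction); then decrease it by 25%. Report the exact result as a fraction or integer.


Start with 280.
Step 1: Direct prop: k = (280)/4; new y = k*3 = 280*3/4 = 210
Step 2: Divide by 5: 210 / 5 = 42
Step 3: Decrease by 25%: 42 * 75/100 = 63/2
Final result = 63/2

63/2


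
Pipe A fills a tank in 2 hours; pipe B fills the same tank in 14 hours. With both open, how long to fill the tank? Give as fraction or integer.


Rate of A = 1/2 job per hour
Rate of B = 1/14 job per hour
Combined rate = 1/2 + 1/14
Find common denominator: (14 + 2)/(2*14) = 16/28
Combined rate = 4/7 job per hour
Time together = 1 / (4/7) = 7/4 hours

7/4


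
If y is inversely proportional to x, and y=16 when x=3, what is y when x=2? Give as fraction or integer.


Inverse proportion: y = k/x
Find k: k = 3 * 16 = 48
Compute y at x=2: y = 48/2
y = 24

24


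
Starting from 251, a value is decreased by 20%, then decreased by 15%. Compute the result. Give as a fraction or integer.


Start: 251
Step 1: decrease by 20% => multiply by 80/100
  251 * 80/100 = 1004/5
Step 2: decrease by 15% => multiply by 85/100
  1004/5 * 85/100 = 4267/25
Final value = 4267/25

4267/25


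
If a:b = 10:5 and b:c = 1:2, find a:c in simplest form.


Given a:b = 10:5 and b:c = 1:2
Make b consistent. Multiply first ratio by 1: a:b = 10:5
Multiply second ratio by 5: b:c = 5:10
Now b = 5 in both, so a:b:c = 10:5:10
Therefore a:c = 10:10
Simplify by GCD: a:c = 1:1

1:1


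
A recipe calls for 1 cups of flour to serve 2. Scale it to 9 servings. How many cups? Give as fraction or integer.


Original: 1 cups for 2 servings
Target servings = 9
Scaling factor = 9/2
New amount = 1 * 9/2
= 9/2
= 9/2 cups

9/2


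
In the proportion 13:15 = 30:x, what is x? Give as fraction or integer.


Setting up: 13/15 = 30/x
Cross multiply: 13 * x = 15 * 30
13x = 450
x = 450/13
x = 450/13

450/13


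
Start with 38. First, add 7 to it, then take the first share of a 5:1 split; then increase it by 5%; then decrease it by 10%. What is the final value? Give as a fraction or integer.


Start with 38.
Step 1: Add 7: 38+7=45; split 5:1 first = 45*5/6 = 75/2
Step 2: Increase by 5%: 75/2 * 105/100 = 315/8
Step 3: Decrease by 10%: 315/8 * 90/100 = 567/16
Final result = 567/16

567/16


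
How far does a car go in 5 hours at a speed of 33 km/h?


Using distance = speed * time
Speed = 33 km/h
Time = 5 hours
Distance = 33 * 5
= 165 km

165


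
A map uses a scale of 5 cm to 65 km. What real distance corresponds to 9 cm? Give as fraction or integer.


Map scale: 5 cm = 65 km
Measured distance on map = 9 cm
Set up proportion: 9 * 65 / 5
= 585 / 5
= 117 km

117


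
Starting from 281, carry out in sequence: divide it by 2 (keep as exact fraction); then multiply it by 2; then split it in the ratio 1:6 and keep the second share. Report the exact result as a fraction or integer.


Start with 281.
Step 1: Divide by 2: 281 / 2 = 281/2
Step 2: Multiply by 2: 281/2 * 2 = 281
Step 3: Split 1:6, second share = 281 * 6/7 = 1686/7
Final result = 1686/7

1686/7


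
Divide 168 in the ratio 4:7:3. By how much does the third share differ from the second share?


Total parts = 4 + 7 + 3 = 14
Value per part = 168 / 14 = 12
Shares: 4*12=48, 7*12=84, 3*12=36
Third share = 36, second share = 84
Difference = |36 - 84| = 48

48


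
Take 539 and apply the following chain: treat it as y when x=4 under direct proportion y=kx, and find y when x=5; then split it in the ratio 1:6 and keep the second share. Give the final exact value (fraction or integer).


Start with 539.
Step 1: Direct prop: k = (539)/4; new y = k*5 = 539*5/4 = 2695/4
Step 2: Split 1:6, second share = 2695/4 * 6/7 = 1155/2
Final result = 1155/2

1155/2


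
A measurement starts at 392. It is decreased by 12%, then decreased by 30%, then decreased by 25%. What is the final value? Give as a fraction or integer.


Start: 392
Step 1: decrease by 12% => multiply by 88/100
  392 * 88/100 = 8624/25
Step 2: decrease by 30% => multiply by 70/100
  8624/25 * 70/100 = 30184/125
Step 3: decrease by 25% => multiply by 75/100
  30184/125 * 75/100 = 22638/125
Final value = 22638/125

22638/125


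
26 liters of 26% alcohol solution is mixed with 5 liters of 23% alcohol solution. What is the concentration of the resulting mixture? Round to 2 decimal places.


Solute in mixture 1 = 26% of 26 L = 26*26/100 = 169/25 L
Solute in mixture 2 = 23% of 5 L = 5*23/100 = 23/20 L
Total solute = 169/25 + 23/20 = 791/100 L
Total volume = 26 + 5 = 31 L
Final concentration = 791/100/31 * 100 = 25.52%

25.52


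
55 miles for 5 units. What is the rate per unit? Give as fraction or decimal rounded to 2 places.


Total miles = 55
Number of units = 5
Unit rate = 55 / 5
= 11 miles per unit

11


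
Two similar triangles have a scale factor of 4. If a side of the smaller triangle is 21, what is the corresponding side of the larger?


Similar triangles have proportional sides
Scale factor = 4
Smaller side = 21
Corresponding larger side = 21 * 4
= 84

84


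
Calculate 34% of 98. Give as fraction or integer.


Compute 34% of 98
Convert percentage: 34% = 34/100
Multiply: 98 * 34/100
= 3332/100
= 833/25

833/25


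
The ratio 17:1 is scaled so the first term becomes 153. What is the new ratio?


Original ratio: 17:1
First term target: 153
Scale factor = 153 / 17 = 9
Multiply second term: 1 * 9 = 9
Equivalent ratio = 153:9

153:9


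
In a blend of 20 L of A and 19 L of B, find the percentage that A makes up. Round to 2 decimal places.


Volume of A = 20 L
Volume of B = 19 L
Total volume = 20 + 19 = 39 L
Percentage of A = (20/39) * 100
= 51.28%

51.28


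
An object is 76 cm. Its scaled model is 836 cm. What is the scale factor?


Original length = 76 cm
Scaled length = 836 cm
Scale factor = 836 / 76
= 11

11


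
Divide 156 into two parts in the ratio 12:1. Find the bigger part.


Total parts = 12 + 1 = 13
Value per part = 156 / 13 = 12
First share = 12 * 12 = 144
Second share = 1 * 12 = 12
Larger share = 144

144


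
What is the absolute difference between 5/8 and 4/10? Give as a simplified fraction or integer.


Simplify: 5/8 = 5/8 and 4/10 = 2/5
Find common denominator: LCD = 40
Convert: 25/40 and 16/40
Difference = |25 - 16|/40 = 9/40
Simplified = 9/40

9/40


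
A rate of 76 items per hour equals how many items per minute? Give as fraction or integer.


Converting from per hour to per minute
Rate = 76 items per hour
Divide by 60: 76/60
= 19/15 items per minute

19/15


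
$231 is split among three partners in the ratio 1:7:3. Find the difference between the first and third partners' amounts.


Total parts = 1 + 7 + 3 = 11
Value per part = 231 / 11 = 21
Shares: 1*21=21, 7*21=147, 3*21=63
First share = 21, third share = 63
Difference = |21 - 63| = 42

42


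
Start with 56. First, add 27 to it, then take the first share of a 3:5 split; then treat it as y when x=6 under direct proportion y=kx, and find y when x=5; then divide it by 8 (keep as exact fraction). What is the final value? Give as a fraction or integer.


Start with 56.
Step 1: Add 27: 56+27=83; split 3:5 first = 83*3/8 = 249/8
Step 2: Direct prop: k = (249/8)/6; new y = k*5 = 249/8*5/6 = 415/16
Step 3: Divide by 8: 415/16 / 8 = 415/128
Final result = 415/128

415/128


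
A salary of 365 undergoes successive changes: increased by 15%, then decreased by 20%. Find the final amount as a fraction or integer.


Start: 365
Step 1: increase by 15% => multiply by 115/100
  365 * 115/100 = 1679/4
Step 2: decrease by 20% => multiply by 80/100
  1679/4 * 80/100 = 1679/5
Final value = 1679/5

1679/5


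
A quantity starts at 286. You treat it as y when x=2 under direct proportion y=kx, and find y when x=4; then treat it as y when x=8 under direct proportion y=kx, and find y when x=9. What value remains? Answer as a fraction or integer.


Start with 286.
Step 1: Direct prop: k = (286)/2; new y = k*4 = 286*4/2 = 572
Step 2: Direct prop: k = (572)/8; new y = k*9 = 572*9/8 = 1287/2
Final result = 1287/2

1287/2


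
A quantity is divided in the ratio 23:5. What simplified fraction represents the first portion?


Total parts = 23 + 5 = 28
First part fraction = 23/28
Simplify: 23/28 = 23/28

23/28


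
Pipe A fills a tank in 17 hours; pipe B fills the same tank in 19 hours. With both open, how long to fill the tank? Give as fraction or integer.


Rate of A = 1/17 job per hour
Rate of B = 1/19 job per hour
Combined rate = 1/17 + 1/19
Find common denominator: (19 + 17)/(17*19) = 36/323
Combined rate = 36/323 job per hour
Time together = 1 / (36/323) = 323/36 hours

323/36


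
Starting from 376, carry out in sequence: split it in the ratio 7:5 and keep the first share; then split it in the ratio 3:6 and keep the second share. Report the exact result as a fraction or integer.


Start with 376.
Step 1: Split 7:5, first share = 376 * 7/12 = 658/3
Step 2: Split 3:6, second share = 658/3 * 6/9 = 1316/9
Final result = 1316/9

1316/9


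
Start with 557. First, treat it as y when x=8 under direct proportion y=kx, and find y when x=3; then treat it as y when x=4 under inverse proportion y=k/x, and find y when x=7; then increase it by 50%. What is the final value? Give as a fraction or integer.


Start with 557.
Step 1: Direct prop: k = (557)/8; new y = k*3 = 557*3/8 = 1671/8
Step 2: Inverse prop: k = (1671/8)*4; new y = k/7 = 1671/8*4/7 = 1671/14
Step 3: Increase by 50%: 1671/14 * 150/100 = 5013/28
Final result = 5013/28

5013/28


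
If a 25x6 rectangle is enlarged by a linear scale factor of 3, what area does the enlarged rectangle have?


Original dimensions: 25 x 6
Enlargement factor = 3
New width = 25 * 3 = 75
New height = 6 * 3 = 18
New area = 75 * 18 = 1350

1350


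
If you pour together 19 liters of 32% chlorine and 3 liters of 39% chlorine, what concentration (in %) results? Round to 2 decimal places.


Solute in mixture 1 = 32% of 19 L = 19*32/100 = 152/25 L
Solute in mixture 2 = 39% of 3 L = 3*39/100 = 117/100 L
Total solute = 152/25 + 117/100 = 29/4 L
Total volume = 19 + 3 = 22 L
Final concentration = 29/4/22 * 100 = 32.95%

32.95


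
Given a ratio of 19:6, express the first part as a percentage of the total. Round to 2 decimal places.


Total parts = 19 + 6 = 25
First part fraction = 19/25
Percentage = (19/25) * 100
= 0.76 * 100
= 76.00%

76.00


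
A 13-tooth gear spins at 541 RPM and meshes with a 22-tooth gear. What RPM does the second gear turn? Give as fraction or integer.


Gear ratio: teeth_A * RPM_A = teeth_B * RPM_B
13 * 541 = 22 * RPM_B
7033 = 22 * RPM_B
RPM_B = 7033 / 22
RPM_B = 7033/22

7033/22


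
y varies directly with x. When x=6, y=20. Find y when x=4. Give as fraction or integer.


Direct proportion: y = kx
Find k: k = 20/6 = 10/3
Compute y at x=4: y = 10/3 * 4
y = 40/3

40/3


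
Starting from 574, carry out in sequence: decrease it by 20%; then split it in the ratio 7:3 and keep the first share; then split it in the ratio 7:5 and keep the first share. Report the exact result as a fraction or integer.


Start with 574.
Step 1: Decrease by 20%: 574 * 80/100 = 2296/5
Step 2: Split 7:3, first share = 2296/5 * 7/10 = 8036/25
Step 3: Split 7:5, first share = 8036/25 * 7/12 = 14063/75
Final result = 14063/75

14063/75


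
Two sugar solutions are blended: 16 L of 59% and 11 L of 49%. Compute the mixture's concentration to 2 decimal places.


Solute in mixture 1 = 59% of 16 L = 16*59/100 = 236/25 L
Solute in mixture 2 = 49% of 11 L = 11*49/100 = 539/100 L
Total solute = 236/25 + 539/100 = 1483/100 L
Total volume = 16 + 11 = 27 L
Final concentration = 1483/100/27 * 100 = 54.93%

54.93


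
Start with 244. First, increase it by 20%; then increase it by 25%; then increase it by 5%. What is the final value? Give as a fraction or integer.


Start with 244.
Step 1: Increase by 20%: 244 * 120/100 = 1464/5
Step 2: Increase by 25%: 1464/5 * 125/100 = 366
Step 3: Increase by 5%: 366 * 105/100 = 3843/10
Final result = 3843/10

3843/10


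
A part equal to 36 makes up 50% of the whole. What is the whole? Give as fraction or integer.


Given: 36 is 50% of the whole
Set up: 36 = 50/100 * whole
whole = 36 * 100 / 50
whole = 3600 / 50
whole = 72

72


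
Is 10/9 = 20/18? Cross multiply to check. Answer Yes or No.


Cross multiply to check 10/9 = 20/18
Left cross product: 10 * 18 = 180
Right cross product: 9 * 20 = 180
180 = 180
Equal, so proportions match => Yes

Yes


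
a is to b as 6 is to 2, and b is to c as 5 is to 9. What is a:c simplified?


Given a:b = 6:2 and b:c = 5:9
Make b consistent. Multiply first ratio by 5: a:b = 30:10
Multiply second ratio by 2: b:c = 10:18
Now b = 10 in both, so a:b:c = 30:10:18
Therefore a:c = 30:18
Simplify by GCD: a:c = 5:3

5:3


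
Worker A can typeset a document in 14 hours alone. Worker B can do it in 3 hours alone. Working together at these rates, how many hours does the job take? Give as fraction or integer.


Rate of A = 1/14 job per hour
Rate of B = 1/3 job per hour
Combined rate = 1/14 + 1/3
Find common denominator: (3 + 14)/(14*3) = 17/42
Combined rate = 17/42 job per hour
Time together = 1 / (17/42) = 42/17 hours

42/17


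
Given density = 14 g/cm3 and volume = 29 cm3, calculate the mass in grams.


Using mass = density * volume
Density = 14 g/cm3
Volume = 29 cm3
Mass = 14 * 29
= 406 g

406


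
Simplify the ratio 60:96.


Find GCD(60, 96)
GCD = 12
Divide both by 12: 60/12 = 5, 96/12 = 8
Simplified ratio = 5:8

5:8


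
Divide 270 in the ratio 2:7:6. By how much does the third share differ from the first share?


Total parts = 2 + 7 + 6 = 15
Value per part = 270 / 15 = 18
Shares: 2*18=36, 7*18=126, 6*18=108
Third share = 108, first share = 36
Difference = |108 - 36| = 72

72


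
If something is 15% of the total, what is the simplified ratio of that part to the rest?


Part = 15%, Remainder = 85%
Ratio = 15:85
GCD(15, 85) = 5
Simplify: 3:17 = 3:17

3:17


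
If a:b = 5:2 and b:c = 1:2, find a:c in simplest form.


Given a:b = 5:2 and b:c = 1:2
Make b consistent. Multiply first ratio by 1: a:b = 5:2
Multiply second ratio by 2: b:c = 2:4
Now b = 2 in both, so a:b:c = 5:2:4
Therefore a:c = 5:4
Simplify by GCD: a:c = 5:4

5:4


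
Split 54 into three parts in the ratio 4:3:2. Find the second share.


Ratio = 4:3:2
Total parts = 4 + 3 + 2 = 9
Value per part = 54 / 9 = 6
First share = 4 * 6 = 24
Middle share = 3 * 6 = 18
Third share = 2 * 6 = 12

18


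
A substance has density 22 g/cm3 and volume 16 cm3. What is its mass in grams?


Using mass = density * volume
Density = 22 g/cm3
Volume = 16 cm3
Mass = 22 * 16
= 352 g

352


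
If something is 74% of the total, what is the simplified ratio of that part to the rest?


Part = 74%, Remainder = 26%
Ratio = 74:26
GCD(74, 26) = 2
Simplify: 37:13 = 37:13

37:13


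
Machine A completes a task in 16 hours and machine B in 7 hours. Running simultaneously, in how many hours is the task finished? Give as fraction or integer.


Rate of A = 1/16 job per hour
Rate of B = 1/7 job per hour
Combined rate = 1/16 + 1/7
Find common denominator: (7 + 16)/(16*7) = 23/112
Combined rate = 23/112 job per hour
Time together = 1 / (23/112) = 112/23 hours

112/23


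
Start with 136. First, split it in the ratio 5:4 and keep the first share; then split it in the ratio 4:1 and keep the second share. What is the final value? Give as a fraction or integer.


Start with 136.
Step 1: Split 5:4, first share = 136 * 5/9 = 680/9
Step 2: Split 4:1, second share = 680/9 * 1/5 = 136/9
Final result = 136/9

136/9


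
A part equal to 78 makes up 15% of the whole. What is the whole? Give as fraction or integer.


Given: 78 is 15% of the whole
Set up: 78 = 15/100 * whole
whole = 78 * 100 / 15
whole = 7800 / 15
whole = 520

520


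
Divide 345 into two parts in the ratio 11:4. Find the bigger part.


Total parts = 11 + 4 = 15
Value per part = 345 / 15 = 23
First share = 11 * 23 = 253
Second share = 4 * 23 = 92
Larger share = 253

253


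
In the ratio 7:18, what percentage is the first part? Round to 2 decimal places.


Total parts = 7 + 18 = 25
First part fraction = 7/25
Percentage = (7/25) * 100
= 0.28 * 100
= 28.00%

28.00


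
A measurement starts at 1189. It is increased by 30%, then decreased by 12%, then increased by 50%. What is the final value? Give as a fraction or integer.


Start: 1189
Step 1: increase by 30% => multiply by 130/100
  1189 * 130/100 = 15457/10
Step 2: decrease by 12% => multiply by 88/100
  15457/10 * 88/100 = 170027/125
Step 3: increase by 50% => multiply by 150/100
  170027/125 * 150/100 = 510081/250
Final value = 510081/250

510081/250
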